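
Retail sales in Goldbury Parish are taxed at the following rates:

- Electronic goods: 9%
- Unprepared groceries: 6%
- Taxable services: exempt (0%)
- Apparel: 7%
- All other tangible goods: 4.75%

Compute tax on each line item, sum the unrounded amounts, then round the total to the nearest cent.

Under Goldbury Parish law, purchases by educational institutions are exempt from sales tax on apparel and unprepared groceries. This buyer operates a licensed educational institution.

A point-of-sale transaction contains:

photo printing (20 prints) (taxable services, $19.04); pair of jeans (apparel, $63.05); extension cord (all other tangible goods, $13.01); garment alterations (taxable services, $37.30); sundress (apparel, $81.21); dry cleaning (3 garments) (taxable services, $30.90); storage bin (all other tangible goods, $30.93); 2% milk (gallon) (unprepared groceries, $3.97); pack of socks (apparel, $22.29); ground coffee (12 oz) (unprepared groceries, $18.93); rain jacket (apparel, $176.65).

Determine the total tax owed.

Photo printing (20 prints) $19.04: taxable services → 0% → $0.00
Pair of jeans $63.05: apparel, buyer-exempt → 0% → $0.00
Extension cord $13.01: all other tangible goods → 4.75% → $0.617975
Garment alterations $37.30: taxable services → 0% → $0.00
Sundress $81.21: apparel, buyer-exempt → 0% → $0.00
Dry cleaning (3 garments) $30.90: taxable services → 0% → $0.00
Storage bin $30.93: all other tangible goods → 4.75% → $1.469175
2% milk (gallon) $3.97: unprepared groceries, buyer-exempt → 0% → $0.00
Pack of socks $22.29: apparel, buyer-exempt → 0% → $0.00
Ground coffee (12 oz) $18.93: unprepared groceries, buyer-exempt → 0% → $0.00
Rain jacket $176.65: apparel, buyer-exempt → 0% → $0.00
Unrounded tax sum = $2.08715 → $2.09

$2.09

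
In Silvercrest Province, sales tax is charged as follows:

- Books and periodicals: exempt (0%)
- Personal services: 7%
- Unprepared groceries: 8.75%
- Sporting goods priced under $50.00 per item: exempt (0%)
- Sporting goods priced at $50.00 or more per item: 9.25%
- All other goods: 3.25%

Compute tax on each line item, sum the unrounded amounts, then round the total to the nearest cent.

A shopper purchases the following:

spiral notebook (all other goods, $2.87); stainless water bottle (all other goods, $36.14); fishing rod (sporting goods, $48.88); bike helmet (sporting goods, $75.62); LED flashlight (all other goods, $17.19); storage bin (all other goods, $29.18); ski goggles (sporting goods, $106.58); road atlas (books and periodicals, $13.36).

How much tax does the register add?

$19.63

Spiral notebook $2.87: all other goods → 3.25% → $0.093275
Stainless water bottle $36.14: all other goods → 3.25% → $1.17455
Fishing rod $48.88: sporting goods, under $50.00 → 0% → $0.00
Bike helmet $75.62: sporting goods, $50.00 or more → 9.25% → $6.99485
LED flashlight $17.19: all other goods → 3.25% → $0.558675
Storage bin $29.18: all other goods → 3.25% → $0.94835
Ski goggles $106.58: sporting goods, $50.00 or more → 9.25% → $9.85865
Road atlas $13.36: books and periodicals → 0% → $0.00
Unrounded tax sum = $19.62835 → $19.63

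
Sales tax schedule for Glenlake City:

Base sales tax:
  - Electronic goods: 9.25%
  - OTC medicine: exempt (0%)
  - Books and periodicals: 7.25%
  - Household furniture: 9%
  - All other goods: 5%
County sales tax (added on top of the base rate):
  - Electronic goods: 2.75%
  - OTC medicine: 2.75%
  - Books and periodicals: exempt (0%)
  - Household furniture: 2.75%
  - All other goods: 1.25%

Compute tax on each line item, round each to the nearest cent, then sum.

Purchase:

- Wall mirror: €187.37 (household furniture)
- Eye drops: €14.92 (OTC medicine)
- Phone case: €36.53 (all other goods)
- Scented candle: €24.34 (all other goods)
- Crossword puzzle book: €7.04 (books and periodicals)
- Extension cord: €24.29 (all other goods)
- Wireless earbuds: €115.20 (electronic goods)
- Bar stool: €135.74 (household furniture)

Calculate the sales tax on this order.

€58.03

Wall mirror €187.37: household furniture → 9% + 2.75% county = 11.75% → €22.02
Eye drops €14.92: OTC medicine → 0% + 2.75% county = 2.75% → €0.41
Phone case €36.53: all other goods → 5% + 1.25% county = 6.25% → €2.28
Scented candle €24.34: all other goods → 5% + 1.25% county = 6.25% → €1.52
Crossword puzzle book €7.04: books and periodicals → 7.25% + 0% county = 7.25% → €0.51
Extension cord €24.29: all other goods → 5% + 1.25% county = 6.25% → €1.52
Wireless earbuds €115.20: electronic goods → 9.25% + 2.75% county = 12% → €13.82
Bar stool €135.74: household furniture → 9% + 2.75% county = 11.75% → €15.95
Total tax = €22.02 + €0.41 + €2.28 + €1.52 + €0.51 + €1.52 + €13.82 + €15.95 = €58.03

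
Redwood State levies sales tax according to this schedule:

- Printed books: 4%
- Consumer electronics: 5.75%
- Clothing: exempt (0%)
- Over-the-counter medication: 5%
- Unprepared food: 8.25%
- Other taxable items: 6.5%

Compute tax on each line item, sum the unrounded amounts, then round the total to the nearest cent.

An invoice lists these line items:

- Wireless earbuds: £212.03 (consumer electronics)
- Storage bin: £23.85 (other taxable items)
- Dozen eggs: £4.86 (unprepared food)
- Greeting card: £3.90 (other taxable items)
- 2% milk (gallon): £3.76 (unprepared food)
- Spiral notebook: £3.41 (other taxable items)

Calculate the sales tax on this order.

Wireless earbuds £212.03: consumer electronics → 5.75% → £12.191725
Storage bin £23.85: other taxable items → 6.5% → £1.55025
Dozen eggs £4.86: unprepared food → 8.25% → £0.40095
Greeting card £3.90: other taxable items → 6.5% → £0.2535
2% milk (gallon) £3.76: unprepared food → 8.25% → £0.3102
Spiral notebook £3.41: other taxable items → 6.5% → £0.22165
Unrounded tax sum = £14.928275 → £14.93

£14.93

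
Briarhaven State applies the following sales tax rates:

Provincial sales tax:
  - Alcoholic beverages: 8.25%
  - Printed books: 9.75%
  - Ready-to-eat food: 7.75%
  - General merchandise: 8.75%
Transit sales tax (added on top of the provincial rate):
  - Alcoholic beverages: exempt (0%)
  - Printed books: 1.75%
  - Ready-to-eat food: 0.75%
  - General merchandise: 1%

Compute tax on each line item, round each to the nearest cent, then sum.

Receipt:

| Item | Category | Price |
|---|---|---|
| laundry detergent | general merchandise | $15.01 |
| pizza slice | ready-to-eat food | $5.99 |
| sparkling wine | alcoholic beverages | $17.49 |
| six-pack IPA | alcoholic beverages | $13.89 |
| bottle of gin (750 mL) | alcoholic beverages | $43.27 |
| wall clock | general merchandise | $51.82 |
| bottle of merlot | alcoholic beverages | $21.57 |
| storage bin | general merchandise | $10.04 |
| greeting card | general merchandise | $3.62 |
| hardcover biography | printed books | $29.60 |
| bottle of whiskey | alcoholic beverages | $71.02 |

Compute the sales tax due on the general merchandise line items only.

Laundry detergent $15.01: general merchandise → 8.75% + 1% transit = 9.75% → $1.46
Wall clock $51.82: general merchandise → 8.75% + 1% transit = 9.75% → $5.05
Storage bin $10.04: general merchandise → 8.75% + 1% transit = 9.75% → $0.98
Greeting card $3.62: general merchandise → 8.75% + 1% transit = 9.75% → $0.35
Tax on general merchandise = $1.46 + $5.05 + $0.98 + $0.35 = $7.84

$7.84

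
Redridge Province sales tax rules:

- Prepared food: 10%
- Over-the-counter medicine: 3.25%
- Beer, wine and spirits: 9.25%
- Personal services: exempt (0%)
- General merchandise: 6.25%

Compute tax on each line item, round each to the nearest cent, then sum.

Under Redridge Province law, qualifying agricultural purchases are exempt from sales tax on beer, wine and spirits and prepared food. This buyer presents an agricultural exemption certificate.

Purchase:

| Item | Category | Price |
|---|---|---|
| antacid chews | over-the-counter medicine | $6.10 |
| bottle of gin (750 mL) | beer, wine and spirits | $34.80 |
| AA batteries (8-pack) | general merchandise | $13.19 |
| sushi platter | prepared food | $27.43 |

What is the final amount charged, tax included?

$82.54

Antacid chews $6.10: over-the-counter medicine → 3.25% → $0.20
Bottle of gin (750 mL) $34.80: beer, wine and spirits, buyer-exempt → 0% → $0.00
AA batteries (8-pack) $13.19: general merchandise → 6.25% → $0.82
Sushi platter $27.43: prepared food, buyer-exempt → 0% → $0.00
Subtotal = $81.52; tax = $1.02; total due = $82.54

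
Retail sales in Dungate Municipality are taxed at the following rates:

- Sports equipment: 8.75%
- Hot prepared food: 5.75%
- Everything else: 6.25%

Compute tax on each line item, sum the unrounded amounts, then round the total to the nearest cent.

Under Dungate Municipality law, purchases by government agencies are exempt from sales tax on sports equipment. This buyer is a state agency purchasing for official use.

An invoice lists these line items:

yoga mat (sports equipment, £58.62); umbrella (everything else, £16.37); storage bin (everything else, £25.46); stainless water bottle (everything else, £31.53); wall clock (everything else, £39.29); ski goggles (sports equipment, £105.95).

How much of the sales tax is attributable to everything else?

Umbrella £16.37: everything else → 6.25% → £1.023125
Storage bin £25.46: everything else → 6.25% → £1.59125
Stainless water bottle £31.53: everything else → 6.25% → £1.970625
Wall clock £39.29: everything else → 6.25% → £2.455625
Tax on everything else: unrounded sum = £7.040625 → £7.04

£7.04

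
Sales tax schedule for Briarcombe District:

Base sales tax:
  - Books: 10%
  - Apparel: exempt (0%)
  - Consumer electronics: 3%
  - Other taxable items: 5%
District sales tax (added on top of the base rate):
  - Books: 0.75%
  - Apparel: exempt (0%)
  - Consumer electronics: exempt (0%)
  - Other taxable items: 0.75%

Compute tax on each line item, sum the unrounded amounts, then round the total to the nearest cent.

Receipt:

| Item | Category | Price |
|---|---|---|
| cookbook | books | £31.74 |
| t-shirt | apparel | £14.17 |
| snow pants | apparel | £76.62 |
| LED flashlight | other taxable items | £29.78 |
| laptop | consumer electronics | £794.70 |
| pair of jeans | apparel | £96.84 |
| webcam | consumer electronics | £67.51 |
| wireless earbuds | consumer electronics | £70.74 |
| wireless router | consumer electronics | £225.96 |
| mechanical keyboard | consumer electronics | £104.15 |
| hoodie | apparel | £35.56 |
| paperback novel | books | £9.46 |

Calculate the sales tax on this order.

£44.03

Cookbook £31.74: books → 10% + 0.75% district = 10.75% → £3.41205
T-shirt £14.17: apparel → 0% + 0% district = 0% → £0.00
Snow pants £76.62: apparel → 0% + 0% district = 0% → £0.00
LED flashlight £29.78: other taxable items → 5% + 0.75% district = 5.75% → £1.71235
Laptop £794.70: consumer electronics → 3% + 0% district = 3% → £23.841
Pair of jeans £96.84: apparel → 0% + 0% district = 0% → £0.00
Webcam £67.51: consumer electronics → 3% + 0% district = 3% → £2.0253
Wireless earbuds £70.74: consumer electronics → 3% + 0% district = 3% → £2.1222
Wireless router £225.96: consumer electronics → 3% + 0% district = 3% → £6.7788
Mechanical keyboard £104.15: consumer electronics → 3% + 0% district = 3% → £3.1245
Hoodie £35.56: apparel → 0% + 0% district = 0% → £0.00
Paperback novel £9.46: books → 10% + 0.75% district = 10.75% → £1.01695
Unrounded tax sum = £44.03315 → £44.03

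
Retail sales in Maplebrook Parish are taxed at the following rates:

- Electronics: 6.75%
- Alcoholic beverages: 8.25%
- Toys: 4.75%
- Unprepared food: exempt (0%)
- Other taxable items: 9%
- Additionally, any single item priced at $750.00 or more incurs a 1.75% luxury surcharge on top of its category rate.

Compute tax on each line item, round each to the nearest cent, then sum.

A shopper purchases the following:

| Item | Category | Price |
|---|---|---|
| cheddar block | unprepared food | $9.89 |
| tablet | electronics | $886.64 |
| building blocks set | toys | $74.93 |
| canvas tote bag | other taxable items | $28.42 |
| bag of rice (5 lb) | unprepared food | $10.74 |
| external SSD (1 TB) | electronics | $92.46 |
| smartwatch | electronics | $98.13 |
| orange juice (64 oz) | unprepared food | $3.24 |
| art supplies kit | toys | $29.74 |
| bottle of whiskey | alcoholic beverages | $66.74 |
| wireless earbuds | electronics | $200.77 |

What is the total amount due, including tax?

Cheddar block $9.89: unprepared food → 0% → $0.00
Tablet $886.64: electronics → 6.75% + 1.75% surcharge = 8.5% → $75.36
Building blocks set $74.93: toys → 4.75% → $3.56
Canvas tote bag $28.42: other taxable items → 9% → $2.56
Bag of rice (5 lb) $10.74: unprepared food → 0% → $0.00
External SSD (1 TB) $92.46: electronics → 6.75% → $6.24
Smartwatch $98.13: electronics → 6.75% → $6.62
Orange juice (64 oz) $3.24: unprepared food → 0% → $0.00
Art supplies kit $29.74: toys → 4.75% → $1.41
Bottle of whiskey $66.74: alcoholic beverages → 8.25% → $5.51
Wireless earbuds $200.77: electronics → 6.75% → $13.55
Subtotal = $1501.70; tax = $114.81; total due = $1616.51

$1616.51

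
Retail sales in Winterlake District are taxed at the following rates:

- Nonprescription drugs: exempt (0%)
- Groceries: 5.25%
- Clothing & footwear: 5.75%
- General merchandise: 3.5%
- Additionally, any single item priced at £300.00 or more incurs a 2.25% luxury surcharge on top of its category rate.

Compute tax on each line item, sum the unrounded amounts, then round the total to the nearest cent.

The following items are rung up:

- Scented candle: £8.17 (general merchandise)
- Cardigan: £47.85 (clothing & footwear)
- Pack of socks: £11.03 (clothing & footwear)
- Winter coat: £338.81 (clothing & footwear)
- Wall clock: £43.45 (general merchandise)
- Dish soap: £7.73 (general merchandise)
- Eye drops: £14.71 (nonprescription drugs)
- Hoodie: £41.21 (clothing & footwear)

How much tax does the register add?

Scented candle £8.17: general merchandise → 3.5% → £0.28595
Cardigan £47.85: clothing & footwear → 5.75% → £2.751375
Pack of socks £11.03: clothing & footwear → 5.75% → £0.634225
Winter coat £338.81: clothing & footwear → 5.75% + 2.25% surcharge = 8% → £27.1048
Wall clock £43.45: general merchandise → 3.5% → £1.52075
Dish soap £7.73: general merchandise → 3.5% → £0.27055
Eye drops £14.71: nonprescription drugs → 0% → £0.00
Hoodie £41.21: clothing & footwear → 5.75% → £2.369575
Unrounded tax sum = £34.937225 → £34.94

£34.94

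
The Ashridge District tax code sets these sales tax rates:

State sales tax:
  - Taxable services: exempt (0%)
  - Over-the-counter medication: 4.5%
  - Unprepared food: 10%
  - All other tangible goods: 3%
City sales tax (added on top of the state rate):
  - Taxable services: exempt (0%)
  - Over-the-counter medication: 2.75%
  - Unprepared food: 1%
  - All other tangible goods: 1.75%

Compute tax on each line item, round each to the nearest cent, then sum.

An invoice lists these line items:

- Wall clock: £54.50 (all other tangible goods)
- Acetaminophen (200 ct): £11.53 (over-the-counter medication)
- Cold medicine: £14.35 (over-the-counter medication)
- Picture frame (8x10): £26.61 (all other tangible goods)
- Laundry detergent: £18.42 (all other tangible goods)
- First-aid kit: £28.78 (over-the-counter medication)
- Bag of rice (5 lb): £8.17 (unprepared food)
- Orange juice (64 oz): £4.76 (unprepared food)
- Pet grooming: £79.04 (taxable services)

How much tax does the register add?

£10.11

Wall clock £54.50: all other tangible goods → 3% + 1.75% city = 4.75% → £2.59
Acetaminophen (200 ct) £11.53: over-the-counter medication → 4.5% + 2.75% city = 7.25% → £0.84
Cold medicine £14.35: over-the-counter medication → 4.5% + 2.75% city = 7.25% → £1.04
Picture frame (8x10) £26.61: all other tangible goods → 3% + 1.75% city = 4.75% → £1.26
Laundry detergent £18.42: all other tangible goods → 3% + 1.75% city = 4.75% → £0.87
First-aid kit £28.78: over-the-counter medication → 4.5% + 2.75% city = 7.25% → £2.09
Bag of rice (5 lb) £8.17: unprepared food → 10% + 1% city = 11% → £0.90
Orange juice (64 oz) £4.76: unprepared food → 10% + 1% city = 11% → £0.52
Pet grooming £79.04: taxable services → 0% + 0% city = 0% → £0.00
Total tax = £2.59 + £0.84 + £1.04 + £1.26 + £0.87 + £2.09 + £0.90 + £0.52 = £10.11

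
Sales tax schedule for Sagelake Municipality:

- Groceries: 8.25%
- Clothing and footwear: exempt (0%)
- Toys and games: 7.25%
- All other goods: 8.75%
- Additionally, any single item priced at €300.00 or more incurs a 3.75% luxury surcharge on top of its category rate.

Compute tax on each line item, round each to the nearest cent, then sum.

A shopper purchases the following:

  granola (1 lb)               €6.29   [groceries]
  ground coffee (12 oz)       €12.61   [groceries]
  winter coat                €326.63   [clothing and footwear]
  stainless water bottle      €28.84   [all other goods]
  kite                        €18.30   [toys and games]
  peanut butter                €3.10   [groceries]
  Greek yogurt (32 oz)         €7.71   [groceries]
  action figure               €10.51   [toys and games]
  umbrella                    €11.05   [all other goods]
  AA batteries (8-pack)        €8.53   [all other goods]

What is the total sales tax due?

€21.04

Granola (1 lb) €6.29: groceries → 8.25% → €0.52
Ground coffee (12 oz) €12.61: groceries → 8.25% → €1.04
Winter coat €326.63: clothing and footwear → 0% + 3.75% surcharge = 3.75% → €12.25
Stainless water bottle €28.84: all other goods → 8.75% → €2.52
Kite €18.30: toys and games → 7.25% → €1.33
Peanut butter €3.10: groceries → 8.25% → €0.26
Greek yogurt (32 oz) €7.71: groceries → 8.25% → €0.64
Action figure €10.51: toys and games → 7.25% → €0.76
Umbrella €11.05: all other goods → 8.75% → €0.97
AA batteries (8-pack) €8.53: all other goods → 8.75% → €0.75
Total tax = €0.52 + €1.04 + €12.25 + €2.52 + €1.33 + €0.26 + €0.64 + €0.76 + €0.97 + €0.75 = €21.04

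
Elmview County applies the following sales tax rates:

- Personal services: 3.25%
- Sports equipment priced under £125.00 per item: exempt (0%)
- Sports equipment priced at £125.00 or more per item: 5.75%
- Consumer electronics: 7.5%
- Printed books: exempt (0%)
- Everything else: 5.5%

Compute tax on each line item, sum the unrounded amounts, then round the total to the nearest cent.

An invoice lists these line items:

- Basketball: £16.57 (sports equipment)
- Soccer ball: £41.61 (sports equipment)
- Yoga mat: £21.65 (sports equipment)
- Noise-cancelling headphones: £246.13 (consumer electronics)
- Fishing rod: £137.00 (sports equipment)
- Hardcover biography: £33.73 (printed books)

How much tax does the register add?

Basketball £16.57: sports equipment, under £125.00 → 0% → £0.00
Soccer ball £41.61: sports equipment, under £125.00 → 0% → £0.00
Yoga mat £21.65: sports equipment, under £125.00 → 0% → £0.00
Noise-cancelling headphones £246.13: consumer electronics → 7.5% → £18.45975
Fishing rod £137.00: sports equipment, £125.00 or more → 5.75% → £7.8775
Hardcover biography £33.73: printed books → 0% → £0.00
Unrounded tax sum = £26.33725 → £26.34

£26.34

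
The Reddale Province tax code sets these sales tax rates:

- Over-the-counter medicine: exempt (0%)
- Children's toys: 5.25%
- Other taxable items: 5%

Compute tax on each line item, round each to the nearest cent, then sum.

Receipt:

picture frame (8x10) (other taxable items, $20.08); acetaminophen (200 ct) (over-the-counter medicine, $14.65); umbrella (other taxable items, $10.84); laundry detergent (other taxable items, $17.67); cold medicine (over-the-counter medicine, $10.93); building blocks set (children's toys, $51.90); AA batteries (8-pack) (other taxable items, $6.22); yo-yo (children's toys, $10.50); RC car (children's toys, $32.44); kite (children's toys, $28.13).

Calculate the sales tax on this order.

$9.18

Picture frame (8x10) $20.08: other taxable items → 5% → $1.00
Acetaminophen (200 ct) $14.65: over-the-counter medicine → 0% → $0.00
Umbrella $10.84: other taxable items → 5% → $0.54
Laundry detergent $17.67: other taxable items → 5% → $0.88
Cold medicine $10.93: over-the-counter medicine → 0% → $0.00
Building blocks set $51.90: children's toys → 5.25% → $2.72
AA batteries (8-pack) $6.22: other taxable items → 5% → $0.31
Yo-yo $10.50: children's toys → 5.25% → $0.55
RC car $32.44: children's toys → 5.25% → $1.70
Kite $28.13: children's toys → 5.25% → $1.48
Total tax = $1.00 + $0.54 + $0.88 + $2.72 + $0.31 + $0.55 + $1.70 + $1.48 = $9.18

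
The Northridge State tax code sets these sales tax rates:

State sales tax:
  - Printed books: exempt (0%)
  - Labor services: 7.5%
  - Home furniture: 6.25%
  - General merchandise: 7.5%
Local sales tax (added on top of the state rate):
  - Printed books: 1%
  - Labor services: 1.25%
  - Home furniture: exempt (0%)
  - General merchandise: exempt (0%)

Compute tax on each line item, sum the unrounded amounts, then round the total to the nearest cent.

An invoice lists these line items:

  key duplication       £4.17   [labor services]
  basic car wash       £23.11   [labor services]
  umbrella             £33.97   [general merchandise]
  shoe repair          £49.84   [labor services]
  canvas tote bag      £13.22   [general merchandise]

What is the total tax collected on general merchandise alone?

Umbrella £33.97: general merchandise → 7.5% + 0% local = 7.5% → £2.54775
Canvas tote bag £13.22: general merchandise → 7.5% + 0% local = 7.5% → £0.9915
Tax on general merchandise: unrounded sum = £3.53925 → £3.54

£3.54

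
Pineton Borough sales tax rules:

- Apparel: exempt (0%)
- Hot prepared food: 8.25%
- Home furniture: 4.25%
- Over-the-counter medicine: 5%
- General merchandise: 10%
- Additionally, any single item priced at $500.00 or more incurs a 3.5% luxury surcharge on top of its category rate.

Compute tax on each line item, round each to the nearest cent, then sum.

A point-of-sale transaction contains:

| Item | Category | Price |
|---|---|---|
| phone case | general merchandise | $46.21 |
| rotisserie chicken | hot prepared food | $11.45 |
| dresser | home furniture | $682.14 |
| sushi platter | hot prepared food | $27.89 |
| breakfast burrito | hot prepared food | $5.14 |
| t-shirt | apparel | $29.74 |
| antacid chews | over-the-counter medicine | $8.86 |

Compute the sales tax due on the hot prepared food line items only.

$3.66

Rotisserie chicken $11.45: hot prepared food → 8.25% → $0.94
Sushi platter $27.89: hot prepared food → 8.25% → $2.30
Breakfast burrito $5.14: hot prepared food → 8.25% → $0.42
Tax on hot prepared food = $0.94 + $2.30 + $0.42 = $3.66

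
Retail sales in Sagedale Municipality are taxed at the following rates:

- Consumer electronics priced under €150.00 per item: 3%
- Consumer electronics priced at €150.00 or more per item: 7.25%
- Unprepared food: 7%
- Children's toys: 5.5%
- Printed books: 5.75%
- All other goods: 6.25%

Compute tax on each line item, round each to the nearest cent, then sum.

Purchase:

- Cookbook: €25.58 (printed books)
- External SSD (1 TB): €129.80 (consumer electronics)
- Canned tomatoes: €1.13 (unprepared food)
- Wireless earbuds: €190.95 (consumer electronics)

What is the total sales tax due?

Cookbook €25.58: printed books → 5.75% → €1.47
External SSD (1 TB) €129.80: consumer electronics, under €150.00 → 3% → €3.89
Canned tomatoes €1.13: unprepared food → 7% → €0.08
Wireless earbuds €190.95: consumer electronics, €150.00 or more → 7.25% → €13.84
Total tax = €1.47 + €3.89 + €0.08 + €13.84 = €19.28

€19.28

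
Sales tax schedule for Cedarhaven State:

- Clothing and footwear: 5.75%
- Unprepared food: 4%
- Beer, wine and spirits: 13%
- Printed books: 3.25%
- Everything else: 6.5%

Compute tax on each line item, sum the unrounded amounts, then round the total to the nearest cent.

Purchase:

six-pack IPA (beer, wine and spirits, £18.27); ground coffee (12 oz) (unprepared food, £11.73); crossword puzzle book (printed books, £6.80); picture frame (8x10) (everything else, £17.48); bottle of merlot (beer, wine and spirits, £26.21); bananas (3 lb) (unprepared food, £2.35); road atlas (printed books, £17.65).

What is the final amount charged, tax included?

Six-pack IPA £18.27: beer, wine and spirits → 13% → £2.3751
Ground coffee (12 oz) £11.73: unprepared food → 4% → £0.4692
Crossword puzzle book £6.80: printed books → 3.25% → £0.221
Picture frame (8x10) £17.48: everything else → 6.5% → £1.1362
Bottle of merlot £26.21: beer, wine and spirits → 13% → £3.4073
Bananas (3 lb) £2.35: unprepared food → 4% → £0.094
Road atlas £17.65: printed books → 3.25% → £0.573625
Subtotal = £100.49; unrounded tax = £8.276425 → £8.28; total due = £108.77

£108.77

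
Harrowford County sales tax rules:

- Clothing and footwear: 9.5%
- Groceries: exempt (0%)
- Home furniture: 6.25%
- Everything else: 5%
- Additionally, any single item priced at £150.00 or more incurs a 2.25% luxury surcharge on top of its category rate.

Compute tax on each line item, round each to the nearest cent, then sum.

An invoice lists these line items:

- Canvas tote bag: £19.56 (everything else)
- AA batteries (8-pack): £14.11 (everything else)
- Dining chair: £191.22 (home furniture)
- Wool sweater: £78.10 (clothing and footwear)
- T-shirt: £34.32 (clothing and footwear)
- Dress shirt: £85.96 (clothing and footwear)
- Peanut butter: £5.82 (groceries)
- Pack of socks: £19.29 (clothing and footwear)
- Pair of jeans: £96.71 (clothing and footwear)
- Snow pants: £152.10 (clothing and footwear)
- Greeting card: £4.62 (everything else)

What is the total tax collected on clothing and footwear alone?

£47.74

Wool sweater £78.10: clothing and footwear → 9.5% → £7.42
T-shirt £34.32: clothing and footwear → 9.5% → £3.26
Dress shirt £85.96: clothing and footwear → 9.5% → £8.17
Pack of socks £19.29: clothing and footwear → 9.5% → £1.83
Pair of jeans £96.71: clothing and footwear → 9.5% → £9.19
Snow pants £152.10: clothing and footwear → 9.5% + 2.25% surcharge = 11.75% → £17.87
Tax on clothing and footwear = £7.42 + £3.26 + £8.17 + £1.83 + £9.19 + £17.87 = £47.74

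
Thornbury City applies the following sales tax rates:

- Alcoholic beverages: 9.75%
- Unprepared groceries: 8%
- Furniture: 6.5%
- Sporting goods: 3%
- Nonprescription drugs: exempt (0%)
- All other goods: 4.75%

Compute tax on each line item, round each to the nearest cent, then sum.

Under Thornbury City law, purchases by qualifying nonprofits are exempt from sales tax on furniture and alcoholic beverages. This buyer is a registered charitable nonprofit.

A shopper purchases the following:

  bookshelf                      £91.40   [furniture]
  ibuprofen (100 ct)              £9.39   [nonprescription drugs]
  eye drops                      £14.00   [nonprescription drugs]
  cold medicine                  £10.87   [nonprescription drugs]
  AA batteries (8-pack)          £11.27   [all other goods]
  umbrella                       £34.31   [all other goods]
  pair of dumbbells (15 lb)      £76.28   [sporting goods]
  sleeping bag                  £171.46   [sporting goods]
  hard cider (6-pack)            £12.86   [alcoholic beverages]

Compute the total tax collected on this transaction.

£9.60

Bookshelf £91.40: furniture, buyer-exempt → 0% → £0.00
Ibuprofen (100 ct) £9.39: nonprescription drugs → 0% → £0.00
Eye drops £14.00: nonprescription drugs → 0% → £0.00
Cold medicine £10.87: nonprescription drugs → 0% → £0.00
AA batteries (8-pack) £11.27: all other goods → 4.75% → £0.54
Umbrella £34.31: all other goods → 4.75% → £1.63
Pair of dumbbells (15 lb) £76.28: sporting goods → 3% → £2.29
Sleeping bag £171.46: sporting goods → 3% → £5.14
Hard cider (6-pack) £12.86: alcoholic beverages, buyer-exempt → 0% → £0.00
Total tax = £0.54 + £1.63 + £2.29 + £5.14 = £9.60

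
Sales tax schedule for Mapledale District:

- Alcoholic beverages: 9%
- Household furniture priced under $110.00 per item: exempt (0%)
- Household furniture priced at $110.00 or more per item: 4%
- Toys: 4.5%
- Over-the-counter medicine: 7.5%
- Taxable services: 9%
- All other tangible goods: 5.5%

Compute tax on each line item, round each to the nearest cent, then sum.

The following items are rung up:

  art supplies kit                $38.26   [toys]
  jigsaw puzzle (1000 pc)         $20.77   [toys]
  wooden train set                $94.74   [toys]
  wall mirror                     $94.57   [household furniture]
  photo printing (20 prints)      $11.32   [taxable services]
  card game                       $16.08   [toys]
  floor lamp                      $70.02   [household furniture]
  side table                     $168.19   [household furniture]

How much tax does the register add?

Art supplies kit $38.26: toys → 4.5% → $1.72
Jigsaw puzzle (1000 pc) $20.77: toys → 4.5% → $0.93
Wooden train set $94.74: toys → 4.5% → $4.26
Wall mirror $94.57: household furniture, under $110.00 → 0% → $0.00
Photo printing (20 prints) $11.32: taxable services → 9% → $1.02
Card game $16.08: toys → 4.5% → $0.72
Floor lamp $70.02: household furniture, under $110.00 → 0% → $0.00
Side table $168.19: household furniture, $110.00 or more → 4% → $6.73
Total tax = $1.72 + $0.93 + $4.26 + $1.02 + $0.72 + $6.73 = $15.38

$15.38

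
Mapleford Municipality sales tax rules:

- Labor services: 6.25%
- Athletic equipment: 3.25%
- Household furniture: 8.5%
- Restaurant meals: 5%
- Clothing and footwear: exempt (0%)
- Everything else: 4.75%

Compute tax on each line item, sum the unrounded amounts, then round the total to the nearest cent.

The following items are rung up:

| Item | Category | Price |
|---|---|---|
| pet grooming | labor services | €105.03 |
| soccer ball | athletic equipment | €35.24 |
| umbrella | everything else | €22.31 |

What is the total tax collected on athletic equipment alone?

€1.15

Soccer ball €35.24: athletic equipment → 3.25% → €1.1453
Tax on athletic equipment: unrounded sum = €1.1453 → €1.15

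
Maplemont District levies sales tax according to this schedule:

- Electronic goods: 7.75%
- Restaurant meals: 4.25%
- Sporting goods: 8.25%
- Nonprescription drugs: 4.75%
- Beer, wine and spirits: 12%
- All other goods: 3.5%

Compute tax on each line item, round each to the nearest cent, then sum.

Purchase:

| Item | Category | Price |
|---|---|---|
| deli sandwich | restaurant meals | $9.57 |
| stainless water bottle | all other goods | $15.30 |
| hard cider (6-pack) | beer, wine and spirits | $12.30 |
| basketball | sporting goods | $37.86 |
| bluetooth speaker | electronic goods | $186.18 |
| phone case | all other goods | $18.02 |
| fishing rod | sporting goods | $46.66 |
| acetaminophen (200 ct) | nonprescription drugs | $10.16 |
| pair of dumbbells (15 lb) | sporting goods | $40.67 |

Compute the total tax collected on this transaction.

$28.30

Deli sandwich $9.57: restaurant meals → 4.25% → $0.41
Stainless water bottle $15.30: all other goods → 3.5% → $0.54
Hard cider (6-pack) $12.30: beer, wine and spirits → 12% → $1.48
Basketball $37.86: sporting goods → 8.25% → $3.12
Bluetooth speaker $186.18: electronic goods → 7.75% → $14.43
Phone case $18.02: all other goods → 3.5% → $0.63
Fishing rod $46.66: sporting goods → 8.25% → $3.85
Acetaminophen (200 ct) $10.16: nonprescription drugs → 4.75% → $0.48
Pair of dumbbells (15 lb) $40.67: sporting goods → 8.25% → $3.36
Total tax = $0.41 + $0.54 + $1.48 + $3.12 + $14.43 + $0.63 + $3.85 + $0.48 + $3.36 = $28.30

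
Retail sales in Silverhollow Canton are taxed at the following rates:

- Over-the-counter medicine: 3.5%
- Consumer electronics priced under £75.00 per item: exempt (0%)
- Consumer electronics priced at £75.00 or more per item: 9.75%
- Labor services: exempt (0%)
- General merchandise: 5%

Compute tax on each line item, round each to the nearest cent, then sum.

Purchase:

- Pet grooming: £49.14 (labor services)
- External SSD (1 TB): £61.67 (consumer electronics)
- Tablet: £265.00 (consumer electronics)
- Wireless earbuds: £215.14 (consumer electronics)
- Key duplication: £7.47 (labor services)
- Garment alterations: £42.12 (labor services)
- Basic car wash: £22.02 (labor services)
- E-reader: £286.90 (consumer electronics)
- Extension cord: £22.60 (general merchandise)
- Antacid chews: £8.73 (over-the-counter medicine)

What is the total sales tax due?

£76.23

Pet grooming £49.14: labor services → 0% → £0.00
External SSD (1 TB) £61.67: consumer electronics, under £75.00 → 0% → £0.00
Tablet £265.00: consumer electronics, £75.00 or more → 9.75% → £25.84
Wireless earbuds £215.14: consumer electronics, £75.00 or more → 9.75% → £20.98
Key duplication £7.47: labor services → 0% → £0.00
Garment alterations £42.12: labor services → 0% → £0.00
Basic car wash £22.02: labor services → 0% → £0.00
E-reader £286.90: consumer electronics, £75.00 or more → 9.75% → £27.97
Extension cord £22.60: general merchandise → 5% → £1.13
Antacid chews £8.73: over-the-counter medicine → 3.5% → £0.31
Total tax = £25.84 + £20.98 + £27.97 + £1.13 + £0.31 = £76.23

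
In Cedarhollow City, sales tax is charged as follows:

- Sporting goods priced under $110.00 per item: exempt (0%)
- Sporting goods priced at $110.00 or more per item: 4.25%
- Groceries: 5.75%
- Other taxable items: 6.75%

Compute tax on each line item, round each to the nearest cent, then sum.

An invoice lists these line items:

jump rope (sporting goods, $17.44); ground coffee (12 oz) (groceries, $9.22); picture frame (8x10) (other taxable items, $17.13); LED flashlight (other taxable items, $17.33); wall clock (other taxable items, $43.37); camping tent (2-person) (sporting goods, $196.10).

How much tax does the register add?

Jump rope $17.44: sporting goods, under $110.00 → 0% → $0.00
Ground coffee (12 oz) $9.22: groceries → 5.75% → $0.53
Picture frame (8x10) $17.13: other taxable items → 6.75% → $1.16
LED flashlight $17.33: other taxable items → 6.75% → $1.17
Wall clock $43.37: other taxable items → 6.75% → $2.93
Camping tent (2-person) $196.10: sporting goods, $110.00 or more → 4.25% → $8.33
Total tax = $0.53 + $1.16 + $1.17 + $2.93 + $8.33 = $14.12

$14.12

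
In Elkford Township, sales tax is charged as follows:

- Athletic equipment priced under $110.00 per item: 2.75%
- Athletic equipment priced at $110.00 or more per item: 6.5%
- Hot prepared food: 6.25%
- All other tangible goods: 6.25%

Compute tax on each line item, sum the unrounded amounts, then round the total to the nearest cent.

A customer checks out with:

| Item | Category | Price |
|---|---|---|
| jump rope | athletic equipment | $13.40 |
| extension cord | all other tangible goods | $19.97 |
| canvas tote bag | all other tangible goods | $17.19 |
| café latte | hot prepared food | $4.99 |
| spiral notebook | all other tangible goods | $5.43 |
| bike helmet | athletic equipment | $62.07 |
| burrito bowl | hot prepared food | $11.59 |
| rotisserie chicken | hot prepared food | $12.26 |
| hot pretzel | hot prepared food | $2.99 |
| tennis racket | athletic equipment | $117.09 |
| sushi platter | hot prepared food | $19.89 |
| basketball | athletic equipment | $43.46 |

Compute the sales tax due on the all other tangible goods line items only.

$2.66

Extension cord $19.97: all other tangible goods → 6.25% → $1.248125
Canvas tote bag $17.19: all other tangible goods → 6.25% → $1.074375
Spiral notebook $5.43: all other tangible goods → 6.25% → $0.339375
Tax on all other tangible goods: unrounded sum = $2.661875 → $2.66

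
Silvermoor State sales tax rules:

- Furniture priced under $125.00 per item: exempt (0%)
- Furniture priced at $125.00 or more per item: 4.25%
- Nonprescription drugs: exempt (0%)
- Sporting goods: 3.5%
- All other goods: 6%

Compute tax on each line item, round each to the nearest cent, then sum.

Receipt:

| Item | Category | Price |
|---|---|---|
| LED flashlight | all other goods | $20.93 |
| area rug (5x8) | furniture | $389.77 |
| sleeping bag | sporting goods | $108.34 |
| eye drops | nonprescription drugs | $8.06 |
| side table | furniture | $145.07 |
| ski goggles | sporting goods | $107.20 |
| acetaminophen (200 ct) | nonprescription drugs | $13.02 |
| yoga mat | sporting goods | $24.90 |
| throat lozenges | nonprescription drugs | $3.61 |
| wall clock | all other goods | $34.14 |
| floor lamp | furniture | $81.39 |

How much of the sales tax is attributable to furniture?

Area rug (5x8) $389.77: furniture, $125.00 or more → 4.25% → $16.57
Side table $145.07: furniture, $125.00 or more → 4.25% → $6.17
Floor lamp $81.39: furniture, under $125.00 → 0% → $0.00
Tax on furniture = $16.57 + $6.17 + $0.00 = $22.74

$22.74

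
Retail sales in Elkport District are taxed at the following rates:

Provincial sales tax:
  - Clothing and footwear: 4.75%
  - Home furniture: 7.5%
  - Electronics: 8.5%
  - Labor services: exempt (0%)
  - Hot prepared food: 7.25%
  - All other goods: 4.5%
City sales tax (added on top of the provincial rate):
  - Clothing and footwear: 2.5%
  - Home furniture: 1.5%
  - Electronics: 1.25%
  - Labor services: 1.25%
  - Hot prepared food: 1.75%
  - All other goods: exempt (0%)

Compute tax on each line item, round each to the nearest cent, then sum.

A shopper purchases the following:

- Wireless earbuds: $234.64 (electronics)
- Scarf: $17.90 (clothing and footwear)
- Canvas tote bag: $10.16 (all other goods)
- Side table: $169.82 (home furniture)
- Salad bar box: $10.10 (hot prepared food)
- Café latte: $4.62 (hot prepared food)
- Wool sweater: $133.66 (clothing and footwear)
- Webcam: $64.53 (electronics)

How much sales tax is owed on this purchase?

Wireless earbuds $234.64: electronics → 8.5% + 1.25% city = 9.75% → $22.88
Scarf $17.90: clothing and footwear → 4.75% + 2.5% city = 7.25% → $1.30
Canvas tote bag $10.16: all other goods → 4.5% + 0% city = 4.5% → $0.46
Side table $169.82: home furniture → 7.5% + 1.5% city = 9% → $15.28
Salad bar box $10.10: hot prepared food → 7.25% + 1.75% city = 9% → $0.91
Café latte $4.62: hot prepared food → 7.25% + 1.75% city = 9% → $0.42
Wool sweater $133.66: clothing and footwear → 4.75% + 2.5% city = 7.25% → $9.69
Webcam $64.53: electronics → 8.5% + 1.25% city = 9.75% → $6.29
Total tax = $22.88 + $1.30 + $0.46 + $15.28 + $0.91 + $0.42 + $9.69 + $6.29 = $57.23

$57.23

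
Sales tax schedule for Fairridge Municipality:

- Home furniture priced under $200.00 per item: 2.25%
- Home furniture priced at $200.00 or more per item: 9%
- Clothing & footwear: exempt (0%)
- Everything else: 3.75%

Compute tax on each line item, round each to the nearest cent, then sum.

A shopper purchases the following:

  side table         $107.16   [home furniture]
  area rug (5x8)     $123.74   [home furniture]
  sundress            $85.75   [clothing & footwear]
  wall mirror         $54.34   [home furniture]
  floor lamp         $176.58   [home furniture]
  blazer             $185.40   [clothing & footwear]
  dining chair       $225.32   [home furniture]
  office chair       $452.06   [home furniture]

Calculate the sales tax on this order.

$71.35

Side table $107.16: home furniture, under $200.00 → 2.25% → $2.41
Area rug (5x8) $123.74: home furniture, under $200.00 → 2.25% → $2.78
Sundress $85.75: clothing & footwear → 0% → $0.00
Wall mirror $54.34: home furniture, under $200.00 → 2.25% → $1.22
Floor lamp $176.58: home furniture, under $200.00 → 2.25% → $3.97
Blazer $185.40: clothing & footwear → 0% → $0.00
Dining chair $225.32: home furniture, $200.00 or more → 9% → $20.28
Office chair $452.06: home furniture, $200.00 or more → 9% → $40.69
Total tax = $2.41 + $2.78 + $1.22 + $3.97 + $20.28 + $40.69 = $71.35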